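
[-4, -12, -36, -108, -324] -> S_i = -4*3^i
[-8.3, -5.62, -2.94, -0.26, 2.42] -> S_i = -8.30 + 2.68*i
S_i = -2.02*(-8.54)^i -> [-2.02, 17.25, -147.32, 1258.13, -10744.42]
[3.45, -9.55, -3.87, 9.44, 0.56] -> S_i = Random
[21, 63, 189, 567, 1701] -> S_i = 21*3^i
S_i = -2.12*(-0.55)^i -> [-2.12, 1.17, -0.64, 0.35, -0.19]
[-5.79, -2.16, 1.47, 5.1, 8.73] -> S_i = -5.79 + 3.63*i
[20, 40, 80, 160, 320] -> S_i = 20*2^i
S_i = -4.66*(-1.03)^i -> [-4.66, 4.8, -4.94, 5.09, -5.24]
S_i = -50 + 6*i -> [-50, -44, -38, -32, -26]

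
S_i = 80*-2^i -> [80, -160, 320, -640, 1280]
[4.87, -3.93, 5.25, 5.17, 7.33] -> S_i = Random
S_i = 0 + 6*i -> [0, 6, 12, 18, 24]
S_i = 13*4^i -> [13, 52, 208, 832, 3328]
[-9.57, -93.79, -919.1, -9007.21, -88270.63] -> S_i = -9.57*9.80^i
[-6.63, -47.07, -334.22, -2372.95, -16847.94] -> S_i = -6.63*7.10^i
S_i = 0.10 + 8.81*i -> [0.1, 8.91, 17.72, 26.53, 35.34]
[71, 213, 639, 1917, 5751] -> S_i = 71*3^i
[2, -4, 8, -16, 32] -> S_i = 2*-2^i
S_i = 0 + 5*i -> [0, 5, 10, 15, 20]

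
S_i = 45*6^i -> [45, 270, 1620, 9720, 58320]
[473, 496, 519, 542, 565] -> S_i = 473 + 23*i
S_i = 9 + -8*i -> [9, 1, -7, -15, -23]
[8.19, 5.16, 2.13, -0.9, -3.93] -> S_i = 8.19 + -3.03*i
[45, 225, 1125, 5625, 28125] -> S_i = 45*5^i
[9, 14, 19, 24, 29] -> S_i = 9 + 5*i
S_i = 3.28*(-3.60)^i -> [3.28, -11.81, 42.51, -153.03, 550.91]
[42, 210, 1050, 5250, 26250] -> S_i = 42*5^i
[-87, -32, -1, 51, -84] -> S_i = Random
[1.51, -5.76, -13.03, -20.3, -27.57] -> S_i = 1.51 + -7.27*i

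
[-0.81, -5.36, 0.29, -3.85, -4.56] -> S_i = Random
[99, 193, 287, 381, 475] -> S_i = 99 + 94*i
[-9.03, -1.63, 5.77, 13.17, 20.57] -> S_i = -9.03 + 7.40*i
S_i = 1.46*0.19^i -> [1.46, 0.28, 0.05, 0.01, 0.0]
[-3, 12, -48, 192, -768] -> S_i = -3*-4^i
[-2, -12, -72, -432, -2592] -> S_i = -2*6^i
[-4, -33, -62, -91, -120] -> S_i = -4 + -29*i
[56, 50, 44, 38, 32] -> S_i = 56 + -6*i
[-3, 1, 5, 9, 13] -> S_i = -3 + 4*i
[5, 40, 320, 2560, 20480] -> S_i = 5*8^i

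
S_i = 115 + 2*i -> [115, 117, 119, 121, 123]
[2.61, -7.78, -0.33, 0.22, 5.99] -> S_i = Random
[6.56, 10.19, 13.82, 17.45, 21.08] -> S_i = 6.56 + 3.63*i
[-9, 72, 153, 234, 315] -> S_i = -9 + 81*i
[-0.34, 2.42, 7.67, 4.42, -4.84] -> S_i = Random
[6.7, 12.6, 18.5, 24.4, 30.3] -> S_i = 6.70 + 5.90*i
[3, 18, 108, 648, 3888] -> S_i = 3*6^i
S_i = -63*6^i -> [-63, -378, -2268, -13608, -81648]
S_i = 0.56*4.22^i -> [0.56, 2.36, 9.97, 42.08, 177.6]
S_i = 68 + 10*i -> [68, 78, 88, 98, 108]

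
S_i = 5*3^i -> [5, 15, 45, 135, 405]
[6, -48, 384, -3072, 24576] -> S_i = 6*-8^i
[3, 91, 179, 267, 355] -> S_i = 3 + 88*i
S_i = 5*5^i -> [5, 25, 125, 625, 3125]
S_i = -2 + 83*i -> [-2, 81, 164, 247, 330]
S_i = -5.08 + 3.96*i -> [-5.08, -1.12, 2.84, 6.8, 10.76]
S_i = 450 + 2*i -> [450, 452, 454, 456, 458]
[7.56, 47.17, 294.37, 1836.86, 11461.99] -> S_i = 7.56*6.24^i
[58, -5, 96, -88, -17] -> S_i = Random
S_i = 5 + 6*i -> [5, 11, 17, 23, 29]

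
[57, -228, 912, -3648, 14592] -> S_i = 57*-4^i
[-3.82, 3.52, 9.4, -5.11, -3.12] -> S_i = Random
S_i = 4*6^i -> [4, 24, 144, 864, 5184]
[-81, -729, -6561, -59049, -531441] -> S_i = -81*9^i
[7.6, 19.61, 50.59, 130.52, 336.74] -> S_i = 7.60*2.58^i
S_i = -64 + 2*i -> [-64, -62, -60, -58, -56]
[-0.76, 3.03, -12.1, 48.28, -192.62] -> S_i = -0.76*(-3.99)^i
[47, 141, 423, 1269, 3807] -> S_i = 47*3^i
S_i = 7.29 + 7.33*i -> [7.29, 14.62, 21.95, 29.28, 36.61]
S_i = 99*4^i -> [99, 396, 1584, 6336, 25344]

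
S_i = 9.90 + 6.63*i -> [9.9, 16.53, 23.16, 29.79, 36.42]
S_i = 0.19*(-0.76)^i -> [0.19, -0.14, 0.11, -0.08, 0.06]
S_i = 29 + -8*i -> [29, 21, 13, 5, -3]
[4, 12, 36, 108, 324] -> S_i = 4*3^i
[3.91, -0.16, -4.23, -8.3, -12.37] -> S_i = 3.91 + -4.07*i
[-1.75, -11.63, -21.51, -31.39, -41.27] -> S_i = -1.75 + -9.88*i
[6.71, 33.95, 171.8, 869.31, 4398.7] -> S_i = 6.71*5.06^i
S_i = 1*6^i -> [1, 6, 36, 216, 1296]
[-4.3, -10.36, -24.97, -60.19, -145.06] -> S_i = -4.30*2.41^i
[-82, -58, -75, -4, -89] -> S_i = Random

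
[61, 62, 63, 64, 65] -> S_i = 61 + 1*i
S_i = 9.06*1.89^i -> [9.06, 17.12, 32.36, 61.17, 115.6]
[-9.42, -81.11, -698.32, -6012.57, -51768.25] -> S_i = -9.42*8.61^i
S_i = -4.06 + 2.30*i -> [-4.06, -1.76, 0.54, 2.84, 5.14]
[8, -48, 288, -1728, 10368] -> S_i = 8*-6^i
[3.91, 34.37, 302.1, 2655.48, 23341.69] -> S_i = 3.91*8.79^i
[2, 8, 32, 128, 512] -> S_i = 2*4^i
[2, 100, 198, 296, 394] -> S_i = 2 + 98*i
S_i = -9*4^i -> [-9, -36, -144, -576, -2304]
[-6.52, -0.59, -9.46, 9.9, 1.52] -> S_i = Random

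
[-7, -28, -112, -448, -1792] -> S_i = -7*4^i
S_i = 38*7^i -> [38, 266, 1862, 13034, 91238]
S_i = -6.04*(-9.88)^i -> [-6.04, 59.68, -589.59, 5825.16, -57552.57]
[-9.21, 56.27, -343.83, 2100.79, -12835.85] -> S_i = -9.21*(-6.11)^i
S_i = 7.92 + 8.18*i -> [7.92, 16.1, 24.28, 32.46, 40.64]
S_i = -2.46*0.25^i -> [-2.46, -0.62, -0.15, -0.04, -0.01]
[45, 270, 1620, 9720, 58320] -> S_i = 45*6^i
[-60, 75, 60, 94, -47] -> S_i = Random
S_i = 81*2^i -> [81, 162, 324, 648, 1296]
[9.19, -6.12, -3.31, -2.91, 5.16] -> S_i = Random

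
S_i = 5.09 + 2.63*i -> [5.09, 7.72, 10.35, 12.98, 15.61]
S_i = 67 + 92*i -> [67, 159, 251, 343, 435]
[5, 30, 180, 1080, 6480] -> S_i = 5*6^i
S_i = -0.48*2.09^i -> [-0.48, -1.0, -2.1, -4.38, -9.16]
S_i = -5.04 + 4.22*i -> [-5.04, -0.82, 3.4, 7.62, 11.84]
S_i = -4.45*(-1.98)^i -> [-4.45, 8.81, -17.45, 34.54, -68.39]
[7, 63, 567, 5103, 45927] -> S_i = 7*9^i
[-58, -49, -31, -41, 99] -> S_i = Random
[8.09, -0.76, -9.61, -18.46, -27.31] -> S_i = 8.09 + -8.85*i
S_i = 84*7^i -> [84, 588, 4116, 28812, 201684]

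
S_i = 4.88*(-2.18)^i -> [4.88, -10.64, 23.19, -50.56, 110.22]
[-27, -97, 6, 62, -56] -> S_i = Random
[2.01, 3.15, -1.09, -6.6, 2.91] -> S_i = Random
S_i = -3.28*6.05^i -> [-3.28, -19.84, -120.06, -726.34, -4394.36]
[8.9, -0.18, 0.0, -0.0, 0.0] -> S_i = 8.90*(-0.02)^i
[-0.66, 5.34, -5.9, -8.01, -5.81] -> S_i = Random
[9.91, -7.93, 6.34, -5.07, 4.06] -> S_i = 9.91*(-0.80)^i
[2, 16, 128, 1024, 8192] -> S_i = 2*8^i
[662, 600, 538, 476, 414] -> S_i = 662 + -62*i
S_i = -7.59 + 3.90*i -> [-7.59, -3.69, 0.21, 4.11, 8.01]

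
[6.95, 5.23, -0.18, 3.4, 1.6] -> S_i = Random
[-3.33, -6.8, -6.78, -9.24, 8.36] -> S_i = Random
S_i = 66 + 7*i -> [66, 73, 80, 87, 94]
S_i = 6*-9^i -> [6, -54, 486, -4374, 39366]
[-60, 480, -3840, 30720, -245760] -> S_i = -60*-8^i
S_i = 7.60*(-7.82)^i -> [7.6, -59.43, 464.76, -3634.41, 28421.08]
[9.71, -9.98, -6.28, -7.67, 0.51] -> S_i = Random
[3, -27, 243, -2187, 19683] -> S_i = 3*-9^i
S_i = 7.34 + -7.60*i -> [7.34, -0.26, -7.86, -15.46, -23.06]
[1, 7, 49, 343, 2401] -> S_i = 1*7^i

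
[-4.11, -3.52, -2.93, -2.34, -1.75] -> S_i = -4.11 + 0.59*i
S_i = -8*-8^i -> [-8, 64, -512, 4096, -32768]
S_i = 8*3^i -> [8, 24, 72, 216, 648]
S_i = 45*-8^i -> [45, -360, 2880, -23040, 184320]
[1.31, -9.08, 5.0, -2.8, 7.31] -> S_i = Random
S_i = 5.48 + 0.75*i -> [5.48, 6.23, 6.98, 7.73, 8.48]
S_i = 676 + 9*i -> [676, 685, 694, 703, 712]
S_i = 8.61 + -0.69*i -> [8.61, 7.92, 7.23, 6.54, 5.85]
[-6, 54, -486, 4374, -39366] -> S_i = -6*-9^i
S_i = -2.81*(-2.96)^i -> [-2.81, 8.32, -24.62, 72.88, -215.71]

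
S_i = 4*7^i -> [4, 28, 196, 1372, 9604]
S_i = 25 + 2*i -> [25, 27, 29, 31, 33]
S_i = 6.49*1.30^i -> [6.49, 8.44, 10.97, 14.26, 18.54]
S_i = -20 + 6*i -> [-20, -14, -8, -2, 4]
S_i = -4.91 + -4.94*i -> [-4.91, -9.85, -14.79, -19.73, -24.67]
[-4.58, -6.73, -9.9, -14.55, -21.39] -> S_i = -4.58*1.47^i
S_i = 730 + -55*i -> [730, 675, 620, 565, 510]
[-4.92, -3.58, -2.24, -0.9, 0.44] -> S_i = -4.92 + 1.34*i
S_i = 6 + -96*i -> [6, -90, -186, -282, -378]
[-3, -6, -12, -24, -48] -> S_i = -3*2^i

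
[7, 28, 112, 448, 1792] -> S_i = 7*4^i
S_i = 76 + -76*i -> [76, 0, -76, -152, -228]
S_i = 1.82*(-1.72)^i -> [1.82, -3.13, 5.38, -9.26, 15.93]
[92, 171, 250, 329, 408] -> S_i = 92 + 79*i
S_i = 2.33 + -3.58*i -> [2.33, -1.25, -4.83, -8.41, -11.99]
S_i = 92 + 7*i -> [92, 99, 106, 113, 120]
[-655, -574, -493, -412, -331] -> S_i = -655 + 81*i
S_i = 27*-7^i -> [27, -189, 1323, -9261, 64827]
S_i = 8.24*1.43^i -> [8.24, 11.78, 16.85, 24.1, 34.46]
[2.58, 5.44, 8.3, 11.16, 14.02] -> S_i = 2.58 + 2.86*i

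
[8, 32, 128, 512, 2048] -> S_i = 8*4^i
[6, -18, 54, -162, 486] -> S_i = 6*-3^i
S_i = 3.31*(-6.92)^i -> [3.31, -22.91, 158.5, -1096.85, 7590.19]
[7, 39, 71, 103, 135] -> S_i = 7 + 32*i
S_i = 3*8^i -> [3, 24, 192, 1536, 12288]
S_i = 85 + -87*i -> [85, -2, -89, -176, -263]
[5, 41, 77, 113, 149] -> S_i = 5 + 36*i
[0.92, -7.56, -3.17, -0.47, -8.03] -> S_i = Random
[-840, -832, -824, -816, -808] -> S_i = -840 + 8*i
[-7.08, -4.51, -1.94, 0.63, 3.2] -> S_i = -7.08 + 2.57*i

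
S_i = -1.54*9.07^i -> [-1.54, -13.97, -126.69, -1149.06, -10421.97]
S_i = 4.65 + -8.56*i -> [4.65, -3.91, -12.47, -21.03, -29.59]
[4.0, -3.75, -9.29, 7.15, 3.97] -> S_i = Random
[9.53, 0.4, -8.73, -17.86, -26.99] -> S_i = 9.53 + -9.13*i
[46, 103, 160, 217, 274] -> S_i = 46 + 57*i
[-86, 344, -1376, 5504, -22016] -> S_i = -86*-4^i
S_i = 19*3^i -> [19, 57, 171, 513, 1539]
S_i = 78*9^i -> [78, 702, 6318, 56862, 511758]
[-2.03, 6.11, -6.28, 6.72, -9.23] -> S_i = Random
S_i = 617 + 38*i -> [617, 655, 693, 731, 769]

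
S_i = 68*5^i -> [68, 340, 1700, 8500, 42500]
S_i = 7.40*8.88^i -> [7.4, 65.71, 583.52, 5181.68, 46013.32]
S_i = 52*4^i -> [52, 208, 832, 3328, 13312]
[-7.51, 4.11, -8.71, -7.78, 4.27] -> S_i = Random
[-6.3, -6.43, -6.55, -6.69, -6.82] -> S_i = -6.30*1.02^i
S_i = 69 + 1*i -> [69, 70, 71, 72, 73]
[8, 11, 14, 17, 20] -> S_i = 8 + 3*i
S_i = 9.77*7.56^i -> [9.77, 73.86, 558.39, 4221.43, 31914.04]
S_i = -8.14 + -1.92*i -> [-8.14, -10.06, -11.98, -13.9, -15.82]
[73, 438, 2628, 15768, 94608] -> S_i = 73*6^i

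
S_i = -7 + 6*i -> [-7, -1, 5, 11, 17]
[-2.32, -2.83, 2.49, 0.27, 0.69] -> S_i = Random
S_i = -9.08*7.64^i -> [-9.08, -69.37, -530.0, -4049.17, -30935.65]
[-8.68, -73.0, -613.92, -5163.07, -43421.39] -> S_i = -8.68*8.41^i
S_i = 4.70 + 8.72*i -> [4.7, 13.42, 22.14, 30.86, 39.58]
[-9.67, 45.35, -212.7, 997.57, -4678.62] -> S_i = -9.67*(-4.69)^i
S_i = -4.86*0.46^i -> [-4.86, -2.24, -1.03, -0.47, -0.22]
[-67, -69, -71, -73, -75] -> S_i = -67 + -2*i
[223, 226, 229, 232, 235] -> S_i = 223 + 3*i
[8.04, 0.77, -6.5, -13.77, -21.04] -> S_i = 8.04 + -7.27*i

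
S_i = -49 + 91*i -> [-49, 42, 133, 224, 315]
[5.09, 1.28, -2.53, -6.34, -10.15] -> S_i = 5.09 + -3.81*i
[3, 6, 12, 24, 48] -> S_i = 3*2^i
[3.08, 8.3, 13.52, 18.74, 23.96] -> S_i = 3.08 + 5.22*i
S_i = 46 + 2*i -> [46, 48, 50, 52, 54]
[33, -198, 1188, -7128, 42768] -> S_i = 33*-6^i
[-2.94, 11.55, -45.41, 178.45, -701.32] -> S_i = -2.94*(-3.93)^i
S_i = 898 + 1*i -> [898, 899, 900, 901, 902]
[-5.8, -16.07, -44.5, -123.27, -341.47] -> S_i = -5.80*2.77^i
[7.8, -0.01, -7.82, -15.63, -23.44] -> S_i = 7.80 + -7.81*i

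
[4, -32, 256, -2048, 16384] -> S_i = 4*-8^i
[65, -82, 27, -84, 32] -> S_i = Random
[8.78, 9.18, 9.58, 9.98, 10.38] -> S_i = 8.78 + 0.40*i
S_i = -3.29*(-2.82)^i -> [-3.29, 9.28, -26.16, 73.78, -208.06]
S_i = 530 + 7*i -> [530, 537, 544, 551, 558]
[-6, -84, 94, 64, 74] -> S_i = Random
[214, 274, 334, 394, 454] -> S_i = 214 + 60*i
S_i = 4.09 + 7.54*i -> [4.09, 11.63, 19.17, 26.71, 34.25]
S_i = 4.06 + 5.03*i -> [4.06, 9.09, 14.12, 19.15, 24.18]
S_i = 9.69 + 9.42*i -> [9.69, 19.11, 28.53, 37.95, 47.37]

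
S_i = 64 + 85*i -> [64, 149, 234, 319, 404]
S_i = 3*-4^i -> [3, -12, 48, -192, 768]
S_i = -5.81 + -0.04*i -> [-5.81, -5.85, -5.89, -5.93, -5.97]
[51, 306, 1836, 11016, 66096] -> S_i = 51*6^i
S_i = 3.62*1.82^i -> [3.62, 6.59, 11.99, 21.82, 39.72]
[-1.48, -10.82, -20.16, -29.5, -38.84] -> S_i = -1.48 + -9.34*i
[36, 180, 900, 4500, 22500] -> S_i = 36*5^i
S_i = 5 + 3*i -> [5, 8, 11, 14, 17]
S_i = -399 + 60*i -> [-399, -339, -279, -219, -159]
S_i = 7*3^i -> [7, 21, 63, 189, 567]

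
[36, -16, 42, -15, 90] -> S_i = Random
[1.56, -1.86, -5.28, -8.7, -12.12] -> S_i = 1.56 + -3.42*i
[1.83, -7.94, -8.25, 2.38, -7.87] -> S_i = Random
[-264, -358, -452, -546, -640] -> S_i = -264 + -94*i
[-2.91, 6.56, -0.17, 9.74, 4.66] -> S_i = Random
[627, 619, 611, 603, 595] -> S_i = 627 + -8*i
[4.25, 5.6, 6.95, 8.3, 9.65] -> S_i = 4.25 + 1.35*i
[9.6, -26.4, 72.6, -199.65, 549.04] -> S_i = 9.60*(-2.75)^i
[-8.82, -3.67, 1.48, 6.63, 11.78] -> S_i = -8.82 + 5.15*i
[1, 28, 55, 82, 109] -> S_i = 1 + 27*i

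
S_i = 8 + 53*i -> [8, 61, 114, 167, 220]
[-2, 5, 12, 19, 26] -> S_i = -2 + 7*i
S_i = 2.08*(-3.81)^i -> [2.08, -7.92, 30.19, -115.04, 438.29]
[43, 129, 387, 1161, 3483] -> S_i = 43*3^i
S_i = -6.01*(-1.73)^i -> [-6.01, 10.4, -17.99, 31.12, -53.83]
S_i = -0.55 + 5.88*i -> [-0.55, 5.33, 11.21, 17.09, 22.97]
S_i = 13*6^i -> [13, 78, 468, 2808, 16848]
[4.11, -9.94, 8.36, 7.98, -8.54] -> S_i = Random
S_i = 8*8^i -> [8, 64, 512, 4096, 32768]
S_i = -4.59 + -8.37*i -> [-4.59, -12.96, -21.33, -29.7, -38.07]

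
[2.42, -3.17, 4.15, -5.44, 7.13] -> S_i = 2.42*(-1.31)^i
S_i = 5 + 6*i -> [5, 11, 17, 23, 29]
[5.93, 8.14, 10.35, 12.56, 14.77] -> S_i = 5.93 + 2.21*i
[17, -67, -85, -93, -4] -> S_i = Random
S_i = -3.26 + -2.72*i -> [-3.26, -5.98, -8.7, -11.42, -14.14]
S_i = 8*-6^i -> [8, -48, 288, -1728, 10368]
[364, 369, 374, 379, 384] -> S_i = 364 + 5*i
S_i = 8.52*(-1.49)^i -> [8.52, -12.69, 18.92, -28.18, 41.99]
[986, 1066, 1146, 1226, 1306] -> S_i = 986 + 80*i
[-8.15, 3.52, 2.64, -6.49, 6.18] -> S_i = Random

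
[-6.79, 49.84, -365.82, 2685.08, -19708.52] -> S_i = -6.79*(-7.34)^i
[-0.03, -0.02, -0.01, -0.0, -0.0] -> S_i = -0.03*0.51^i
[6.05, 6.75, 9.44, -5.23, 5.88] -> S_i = Random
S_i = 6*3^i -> [6, 18, 54, 162, 486]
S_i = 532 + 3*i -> [532, 535, 538, 541, 544]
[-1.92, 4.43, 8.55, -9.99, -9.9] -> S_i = Random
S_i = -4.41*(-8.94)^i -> [-4.41, 39.43, -352.46, 3151.02, -28170.12]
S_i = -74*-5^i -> [-74, 370, -1850, 9250, -46250]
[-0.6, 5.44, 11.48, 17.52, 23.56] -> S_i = -0.60 + 6.04*i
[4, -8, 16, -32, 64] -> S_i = 4*-2^i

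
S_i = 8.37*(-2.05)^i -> [8.37, -17.16, 35.17, -72.11, 147.82]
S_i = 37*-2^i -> [37, -74, 148, -296, 592]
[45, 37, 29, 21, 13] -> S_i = 45 + -8*i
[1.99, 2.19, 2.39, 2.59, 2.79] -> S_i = 1.99 + 0.20*i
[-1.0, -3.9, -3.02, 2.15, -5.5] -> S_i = Random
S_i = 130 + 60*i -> [130, 190, 250, 310, 370]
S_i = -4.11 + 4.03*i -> [-4.11, -0.08, 3.95, 7.98, 12.01]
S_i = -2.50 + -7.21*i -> [-2.5, -9.71, -16.92, -24.13, -31.34]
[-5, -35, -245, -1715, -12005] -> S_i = -5*7^i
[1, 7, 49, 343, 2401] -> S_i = 1*7^i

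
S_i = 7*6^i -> [7, 42, 252, 1512, 9072]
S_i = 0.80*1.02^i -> [0.8, 0.82, 0.83, 0.85, 0.87]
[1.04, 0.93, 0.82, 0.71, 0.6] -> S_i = 1.04 + -0.11*i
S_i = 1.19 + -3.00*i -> [1.19, -1.81, -4.81, -7.81, -10.81]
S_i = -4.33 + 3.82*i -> [-4.33, -0.51, 3.31, 7.13, 10.95]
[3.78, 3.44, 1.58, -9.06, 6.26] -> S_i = Random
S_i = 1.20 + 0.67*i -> [1.2, 1.87, 2.54, 3.21, 3.88]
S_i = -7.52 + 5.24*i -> [-7.52, -2.28, 2.96, 8.2, 13.44]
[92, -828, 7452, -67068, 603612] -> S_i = 92*-9^i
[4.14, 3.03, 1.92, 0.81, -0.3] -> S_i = 4.14 + -1.11*i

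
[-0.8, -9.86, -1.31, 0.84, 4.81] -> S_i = Random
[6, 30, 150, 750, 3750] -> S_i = 6*5^i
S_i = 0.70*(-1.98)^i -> [0.7, -1.39, 2.74, -5.43, 10.76]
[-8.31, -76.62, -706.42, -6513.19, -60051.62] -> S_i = -8.31*9.22^i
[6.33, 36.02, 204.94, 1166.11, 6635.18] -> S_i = 6.33*5.69^i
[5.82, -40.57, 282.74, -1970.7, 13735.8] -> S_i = 5.82*(-6.97)^i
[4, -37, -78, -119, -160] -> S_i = 4 + -41*i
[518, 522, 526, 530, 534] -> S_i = 518 + 4*i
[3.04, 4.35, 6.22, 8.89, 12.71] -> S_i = 3.04*1.43^i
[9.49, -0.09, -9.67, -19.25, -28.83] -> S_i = 9.49 + -9.58*i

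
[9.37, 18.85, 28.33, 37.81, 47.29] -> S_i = 9.37 + 9.48*i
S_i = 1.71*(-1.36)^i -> [1.71, -2.33, 3.16, -4.3, 5.85]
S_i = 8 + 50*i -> [8, 58, 108, 158, 208]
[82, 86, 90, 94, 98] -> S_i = 82 + 4*i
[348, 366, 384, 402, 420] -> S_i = 348 + 18*i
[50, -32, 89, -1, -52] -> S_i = Random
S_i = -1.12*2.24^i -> [-1.12, -2.51, -5.62, -12.59, -28.2]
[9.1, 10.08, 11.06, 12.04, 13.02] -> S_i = 9.10 + 0.98*i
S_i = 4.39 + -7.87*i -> [4.39, -3.48, -11.35, -19.22, -27.09]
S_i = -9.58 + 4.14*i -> [-9.58, -5.44, -1.3, 2.84, 6.98]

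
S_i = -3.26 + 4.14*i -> [-3.26, 0.88, 5.02, 9.16, 13.3]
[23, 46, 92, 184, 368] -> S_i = 23*2^i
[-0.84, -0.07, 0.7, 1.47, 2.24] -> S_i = -0.84 + 0.77*i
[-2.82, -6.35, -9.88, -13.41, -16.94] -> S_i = -2.82 + -3.53*i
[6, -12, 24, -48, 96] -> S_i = 6*-2^i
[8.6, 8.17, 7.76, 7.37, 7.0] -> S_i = 8.60*0.95^i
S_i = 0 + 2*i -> [0, 2, 4, 6, 8]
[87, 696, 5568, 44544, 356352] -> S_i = 87*8^i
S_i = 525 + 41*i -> [525, 566, 607, 648, 689]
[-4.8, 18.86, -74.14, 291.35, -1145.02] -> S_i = -4.80*(-3.93)^i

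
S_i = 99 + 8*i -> [99, 107, 115, 123, 131]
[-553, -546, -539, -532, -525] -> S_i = -553 + 7*i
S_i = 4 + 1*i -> [4, 5, 6, 7, 8]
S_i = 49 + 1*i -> [49, 50, 51, 52, 53]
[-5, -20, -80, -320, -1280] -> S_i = -5*4^i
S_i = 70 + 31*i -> [70, 101, 132, 163, 194]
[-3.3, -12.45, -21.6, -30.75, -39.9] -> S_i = -3.30 + -9.15*i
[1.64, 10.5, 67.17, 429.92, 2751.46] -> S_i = 1.64*6.40^i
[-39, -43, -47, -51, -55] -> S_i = -39 + -4*i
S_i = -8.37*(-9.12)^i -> [-8.37, 76.33, -696.17, 6349.07, -57903.5]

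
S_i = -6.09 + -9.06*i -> [-6.09, -15.15, -24.21, -33.27, -42.33]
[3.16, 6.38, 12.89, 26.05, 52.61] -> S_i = 3.16*2.02^i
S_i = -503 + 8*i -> [-503, -495, -487, -479, -471]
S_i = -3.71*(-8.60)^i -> [-3.71, 31.91, -274.39, 2359.77, -20294.0]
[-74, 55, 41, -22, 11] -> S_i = Random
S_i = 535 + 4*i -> [535, 539, 543, 547, 551]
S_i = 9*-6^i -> [9, -54, 324, -1944, 11664]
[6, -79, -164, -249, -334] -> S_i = 6 + -85*i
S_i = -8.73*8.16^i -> [-8.73, -71.24, -581.29, -4743.35, -38705.7]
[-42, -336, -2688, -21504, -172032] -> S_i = -42*8^i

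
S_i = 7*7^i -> [7, 49, 343, 2401, 16807]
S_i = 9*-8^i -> [9, -72, 576, -4608, 36864]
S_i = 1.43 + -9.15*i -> [1.43, -7.72, -16.87, -26.02, -35.17]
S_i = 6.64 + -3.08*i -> [6.64, 3.56, 0.48, -2.6, -5.68]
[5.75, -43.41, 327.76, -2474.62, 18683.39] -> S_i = 5.75*(-7.55)^i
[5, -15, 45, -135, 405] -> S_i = 5*-3^i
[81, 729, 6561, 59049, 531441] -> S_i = 81*9^i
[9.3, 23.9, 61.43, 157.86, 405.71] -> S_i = 9.30*2.57^i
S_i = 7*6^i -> [7, 42, 252, 1512, 9072]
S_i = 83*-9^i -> [83, -747, 6723, -60507, 544563]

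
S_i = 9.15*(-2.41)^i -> [9.15, -22.05, 53.14, -128.08, 308.67]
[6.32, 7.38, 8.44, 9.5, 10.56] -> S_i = 6.32 + 1.06*i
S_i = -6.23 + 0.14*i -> [-6.23, -6.09, -5.95, -5.81, -5.67]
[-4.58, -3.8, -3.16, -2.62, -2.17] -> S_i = -4.58*0.83^i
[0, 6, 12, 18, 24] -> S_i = 0 + 6*i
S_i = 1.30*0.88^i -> [1.3, 1.14, 1.01, 0.89, 0.78]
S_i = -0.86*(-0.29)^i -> [-0.86, 0.25, -0.07, 0.02, -0.01]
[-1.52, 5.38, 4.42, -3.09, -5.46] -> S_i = Random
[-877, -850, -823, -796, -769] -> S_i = -877 + 27*i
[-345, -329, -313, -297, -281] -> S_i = -345 + 16*i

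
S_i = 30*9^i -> [30, 270, 2430, 21870, 196830]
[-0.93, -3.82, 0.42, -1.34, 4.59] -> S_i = Random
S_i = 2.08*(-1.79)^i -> [2.08, -3.72, 6.66, -11.93, 21.35]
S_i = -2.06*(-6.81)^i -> [-2.06, 14.03, -95.53, 650.59, -4430.53]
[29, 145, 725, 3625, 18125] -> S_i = 29*5^i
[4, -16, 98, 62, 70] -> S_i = Random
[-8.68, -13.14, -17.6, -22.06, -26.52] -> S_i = -8.68 + -4.46*i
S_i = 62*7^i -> [62, 434, 3038, 21266, 148862]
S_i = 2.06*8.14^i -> [2.06, 16.77, 136.49, 1111.07, 9044.09]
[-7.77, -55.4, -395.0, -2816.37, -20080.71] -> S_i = -7.77*7.13^i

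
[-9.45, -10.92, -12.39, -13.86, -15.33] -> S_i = -9.45 + -1.47*i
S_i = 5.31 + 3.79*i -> [5.31, 9.1, 12.89, 16.68, 20.47]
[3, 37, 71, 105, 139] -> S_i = 3 + 34*i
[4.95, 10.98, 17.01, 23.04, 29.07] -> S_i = 4.95 + 6.03*i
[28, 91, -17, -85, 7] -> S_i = Random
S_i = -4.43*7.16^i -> [-4.43, -31.72, -227.11, -1626.08, -11642.76]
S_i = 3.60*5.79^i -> [3.6, 20.84, 120.69, 698.78, 4045.92]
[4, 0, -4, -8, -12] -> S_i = 4 + -4*i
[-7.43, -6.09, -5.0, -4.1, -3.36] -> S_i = -7.43*0.82^i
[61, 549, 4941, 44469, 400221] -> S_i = 61*9^i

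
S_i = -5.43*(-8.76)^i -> [-5.43, 47.57, -416.69, 3650.16, -31975.42]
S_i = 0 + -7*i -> [0, -7, -14, -21, -28]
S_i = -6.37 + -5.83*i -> [-6.37, -12.2, -18.03, -23.86, -29.69]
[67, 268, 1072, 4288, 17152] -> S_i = 67*4^i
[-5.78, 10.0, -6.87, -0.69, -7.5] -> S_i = Random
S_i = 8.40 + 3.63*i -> [8.4, 12.03, 15.66, 19.29, 22.92]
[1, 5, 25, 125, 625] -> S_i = 1*5^i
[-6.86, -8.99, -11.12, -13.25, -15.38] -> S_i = -6.86 + -2.13*i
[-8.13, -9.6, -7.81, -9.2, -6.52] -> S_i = Random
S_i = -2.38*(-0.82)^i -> [-2.38, 1.95, -1.6, 1.31, -1.08]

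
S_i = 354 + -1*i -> [354, 353, 352, 351, 350]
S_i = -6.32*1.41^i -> [-6.32, -8.91, -12.56, -17.72, -24.98]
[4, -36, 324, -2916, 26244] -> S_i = 4*-9^i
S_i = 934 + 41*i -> [934, 975, 1016, 1057, 1098]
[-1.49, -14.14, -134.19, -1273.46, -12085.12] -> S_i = -1.49*9.49^i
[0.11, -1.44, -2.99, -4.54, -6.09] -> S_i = 0.11 + -1.55*i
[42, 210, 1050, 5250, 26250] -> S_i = 42*5^i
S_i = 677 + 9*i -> [677, 686, 695, 704, 713]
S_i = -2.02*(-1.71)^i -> [-2.02, 3.45, -5.91, 10.1, -17.27]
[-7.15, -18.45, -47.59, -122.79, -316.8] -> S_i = -7.15*2.58^i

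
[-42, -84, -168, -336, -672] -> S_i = -42*2^i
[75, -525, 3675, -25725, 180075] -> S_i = 75*-7^i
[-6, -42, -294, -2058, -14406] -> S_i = -6*7^i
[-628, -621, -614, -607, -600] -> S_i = -628 + 7*i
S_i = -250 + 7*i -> [-250, -243, -236, -229, -222]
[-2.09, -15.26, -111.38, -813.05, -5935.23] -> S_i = -2.09*7.30^i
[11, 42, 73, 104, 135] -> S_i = 11 + 31*i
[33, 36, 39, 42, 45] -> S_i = 33 + 3*i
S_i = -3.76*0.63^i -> [-3.76, -2.37, -1.49, -0.94, -0.59]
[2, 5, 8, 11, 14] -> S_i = 2 + 3*i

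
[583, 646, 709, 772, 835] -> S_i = 583 + 63*i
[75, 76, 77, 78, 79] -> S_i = 75 + 1*i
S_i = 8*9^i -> [8, 72, 648, 5832, 52488]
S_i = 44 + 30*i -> [44, 74, 104, 134, 164]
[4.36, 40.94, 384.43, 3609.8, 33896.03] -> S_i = 4.36*9.39^i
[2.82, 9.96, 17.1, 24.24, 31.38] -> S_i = 2.82 + 7.14*i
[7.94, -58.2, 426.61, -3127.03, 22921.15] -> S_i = 7.94*(-7.33)^i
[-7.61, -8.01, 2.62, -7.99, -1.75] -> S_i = Random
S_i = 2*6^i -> [2, 12, 72, 432, 2592]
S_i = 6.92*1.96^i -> [6.92, 13.56, 26.58, 52.1, 102.12]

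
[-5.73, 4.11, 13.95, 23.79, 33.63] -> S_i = -5.73 + 9.84*i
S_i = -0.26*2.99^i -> [-0.26, -0.78, -2.32, -6.95, -20.78]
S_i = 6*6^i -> [6, 36, 216, 1296, 7776]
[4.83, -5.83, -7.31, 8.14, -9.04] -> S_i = Random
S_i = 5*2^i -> [5, 10, 20, 40, 80]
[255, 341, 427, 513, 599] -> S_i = 255 + 86*i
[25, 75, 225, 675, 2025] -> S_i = 25*3^i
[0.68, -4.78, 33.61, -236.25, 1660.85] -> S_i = 0.68*(-7.03)^i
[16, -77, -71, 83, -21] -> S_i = Random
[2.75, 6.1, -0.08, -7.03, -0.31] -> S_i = Random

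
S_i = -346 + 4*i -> [-346, -342, -338, -334, -330]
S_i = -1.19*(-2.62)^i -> [-1.19, 3.12, -8.17, 21.4, -56.07]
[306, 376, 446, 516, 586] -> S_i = 306 + 70*i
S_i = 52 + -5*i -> [52, 47, 42, 37, 32]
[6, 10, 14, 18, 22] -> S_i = 6 + 4*i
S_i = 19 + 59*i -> [19, 78, 137, 196, 255]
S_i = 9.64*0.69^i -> [9.64, 6.65, 4.59, 3.17, 2.19]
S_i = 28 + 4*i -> [28, 32, 36, 40, 44]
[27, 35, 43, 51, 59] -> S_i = 27 + 8*i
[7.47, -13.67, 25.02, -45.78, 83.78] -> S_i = 7.47*(-1.83)^i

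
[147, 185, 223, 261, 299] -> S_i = 147 + 38*i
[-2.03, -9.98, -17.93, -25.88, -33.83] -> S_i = -2.03 + -7.95*i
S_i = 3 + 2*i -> [3, 5, 7, 9, 11]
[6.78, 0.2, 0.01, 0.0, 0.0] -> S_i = 6.78*0.03^i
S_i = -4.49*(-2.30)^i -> [-4.49, 10.33, -23.75, 54.63, -125.65]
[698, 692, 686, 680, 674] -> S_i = 698 + -6*i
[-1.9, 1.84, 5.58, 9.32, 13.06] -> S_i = -1.90 + 3.74*i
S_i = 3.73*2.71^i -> [3.73, 10.11, 27.39, 74.24, 201.18]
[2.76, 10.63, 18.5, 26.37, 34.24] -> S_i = 2.76 + 7.87*i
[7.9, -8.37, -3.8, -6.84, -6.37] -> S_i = Random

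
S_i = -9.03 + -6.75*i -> [-9.03, -15.78, -22.53, -29.28, -36.03]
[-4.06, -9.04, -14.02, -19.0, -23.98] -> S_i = -4.06 + -4.98*i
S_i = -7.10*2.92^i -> [-7.1, -20.73, -60.54, -176.77, -516.17]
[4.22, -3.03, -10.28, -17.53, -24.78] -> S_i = 4.22 + -7.25*i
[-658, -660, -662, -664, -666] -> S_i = -658 + -2*i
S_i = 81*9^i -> [81, 729, 6561, 59049, 531441]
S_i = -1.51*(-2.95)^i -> [-1.51, 4.45, -13.14, 38.77, -114.36]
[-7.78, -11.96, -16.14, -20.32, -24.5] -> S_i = -7.78 + -4.18*i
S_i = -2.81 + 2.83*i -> [-2.81, 0.02, 2.85, 5.68, 8.51]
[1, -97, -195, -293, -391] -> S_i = 1 + -98*i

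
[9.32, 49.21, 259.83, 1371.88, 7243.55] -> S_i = 9.32*5.28^i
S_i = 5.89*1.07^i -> [5.89, 6.3, 6.74, 7.22, 7.72]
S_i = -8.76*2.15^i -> [-8.76, -18.83, -40.49, -87.06, -187.18]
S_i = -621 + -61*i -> [-621, -682, -743, -804, -865]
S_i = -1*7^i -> [-1, -7, -49, -343, -2401]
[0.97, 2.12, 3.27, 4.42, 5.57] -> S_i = 0.97 + 1.15*i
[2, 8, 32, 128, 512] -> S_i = 2*4^i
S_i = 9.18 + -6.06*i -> [9.18, 3.12, -2.94, -9.0, -15.06]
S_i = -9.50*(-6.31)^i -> [-9.5, 59.94, -378.25, 2386.78, -15060.56]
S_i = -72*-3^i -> [-72, 216, -648, 1944, -5832]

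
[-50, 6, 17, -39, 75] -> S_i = Random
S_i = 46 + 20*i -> [46, 66, 86, 106, 126]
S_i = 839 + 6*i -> [839, 845, 851, 857, 863]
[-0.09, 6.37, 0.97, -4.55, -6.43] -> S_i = Random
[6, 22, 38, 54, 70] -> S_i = 6 + 16*i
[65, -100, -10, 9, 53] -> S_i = Random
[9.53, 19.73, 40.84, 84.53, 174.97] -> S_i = 9.53*2.07^i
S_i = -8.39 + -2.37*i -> [-8.39, -10.76, -13.13, -15.5, -17.87]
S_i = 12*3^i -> [12, 36, 108, 324, 972]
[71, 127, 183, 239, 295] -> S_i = 71 + 56*i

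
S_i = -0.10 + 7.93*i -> [-0.1, 7.83, 15.76, 23.69, 31.62]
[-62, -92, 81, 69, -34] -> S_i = Random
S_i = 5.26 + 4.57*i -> [5.26, 9.83, 14.4, 18.97, 23.54]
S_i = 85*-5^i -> [85, -425, 2125, -10625, 53125]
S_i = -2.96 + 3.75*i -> [-2.96, 0.79, 4.54, 8.29, 12.04]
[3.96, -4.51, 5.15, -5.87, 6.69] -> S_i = 3.96*(-1.14)^i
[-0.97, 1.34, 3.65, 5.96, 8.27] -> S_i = -0.97 + 2.31*i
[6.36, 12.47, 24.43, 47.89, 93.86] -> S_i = 6.36*1.96^i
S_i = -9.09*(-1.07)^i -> [-9.09, 9.73, -10.41, 11.14, -11.92]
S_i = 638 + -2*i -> [638, 636, 634, 632, 630]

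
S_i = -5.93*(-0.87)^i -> [-5.93, 5.16, -4.49, 3.9, -3.4]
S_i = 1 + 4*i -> [1, 5, 9, 13, 17]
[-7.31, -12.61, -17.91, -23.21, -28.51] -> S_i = -7.31 + -5.30*i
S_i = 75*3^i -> [75, 225, 675, 2025, 6075]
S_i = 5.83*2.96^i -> [5.83, 17.26, 51.08, 151.2, 447.54]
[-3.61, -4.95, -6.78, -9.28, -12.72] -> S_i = -3.61*1.37^i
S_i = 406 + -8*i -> [406, 398, 390, 382, 374]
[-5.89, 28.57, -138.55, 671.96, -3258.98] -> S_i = -5.89*(-4.85)^i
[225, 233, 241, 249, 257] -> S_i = 225 + 8*i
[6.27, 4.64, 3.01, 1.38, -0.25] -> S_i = 6.27 + -1.63*i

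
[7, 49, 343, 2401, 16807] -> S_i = 7*7^i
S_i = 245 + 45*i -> [245, 290, 335, 380, 425]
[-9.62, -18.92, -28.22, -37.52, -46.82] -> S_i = -9.62 + -9.30*i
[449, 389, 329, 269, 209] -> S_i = 449 + -60*i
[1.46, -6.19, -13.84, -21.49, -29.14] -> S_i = 1.46 + -7.65*i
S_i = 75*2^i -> [75, 150, 300, 600, 1200]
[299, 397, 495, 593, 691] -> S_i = 299 + 98*i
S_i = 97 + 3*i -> [97, 100, 103, 106, 109]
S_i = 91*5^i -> [91, 455, 2275, 11375, 56875]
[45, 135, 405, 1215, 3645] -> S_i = 45*3^i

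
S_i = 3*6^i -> [3, 18, 108, 648, 3888]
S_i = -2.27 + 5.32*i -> [-2.27, 3.05, 8.37, 13.69, 19.01]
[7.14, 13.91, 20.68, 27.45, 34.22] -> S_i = 7.14 + 6.77*i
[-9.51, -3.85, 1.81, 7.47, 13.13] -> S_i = -9.51 + 5.66*i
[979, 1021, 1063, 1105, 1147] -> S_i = 979 + 42*i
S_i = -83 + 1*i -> [-83, -82, -81, -80, -79]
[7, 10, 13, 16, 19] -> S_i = 7 + 3*i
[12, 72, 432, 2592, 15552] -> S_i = 12*6^i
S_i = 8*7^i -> [8, 56, 392, 2744, 19208]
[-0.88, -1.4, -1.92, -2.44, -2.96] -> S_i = -0.88 + -0.52*i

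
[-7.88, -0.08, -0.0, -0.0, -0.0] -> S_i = -7.88*0.01^i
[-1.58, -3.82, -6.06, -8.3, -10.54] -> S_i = -1.58 + -2.24*i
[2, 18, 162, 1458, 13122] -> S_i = 2*9^i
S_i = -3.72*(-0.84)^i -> [-3.72, 3.12, -2.62, 2.2, -1.85]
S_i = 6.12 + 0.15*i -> [6.12, 6.27, 6.42, 6.57, 6.72]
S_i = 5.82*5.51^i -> [5.82, 32.07, 176.7, 973.59, 5364.5]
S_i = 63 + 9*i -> [63, 72, 81, 90, 99]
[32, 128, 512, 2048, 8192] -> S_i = 32*4^i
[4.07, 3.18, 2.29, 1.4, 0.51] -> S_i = 4.07 + -0.89*i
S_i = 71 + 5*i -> [71, 76, 81, 86, 91]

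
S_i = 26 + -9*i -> [26, 17, 8, -1, -10]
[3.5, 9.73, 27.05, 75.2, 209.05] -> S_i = 3.50*2.78^i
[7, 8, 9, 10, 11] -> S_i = 7 + 1*i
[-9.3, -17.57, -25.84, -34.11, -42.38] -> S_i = -9.30 + -8.27*i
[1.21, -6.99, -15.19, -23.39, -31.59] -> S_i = 1.21 + -8.20*i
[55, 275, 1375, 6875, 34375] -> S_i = 55*5^i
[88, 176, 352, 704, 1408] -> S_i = 88*2^i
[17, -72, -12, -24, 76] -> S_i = Random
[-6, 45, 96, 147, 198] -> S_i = -6 + 51*i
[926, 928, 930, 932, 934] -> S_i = 926 + 2*i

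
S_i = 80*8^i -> [80, 640, 5120, 40960, 327680]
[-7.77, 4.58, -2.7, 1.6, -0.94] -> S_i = -7.77*(-0.59)^i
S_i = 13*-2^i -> [13, -26, 52, -104, 208]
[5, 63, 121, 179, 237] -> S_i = 5 + 58*i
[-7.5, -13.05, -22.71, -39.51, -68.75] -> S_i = -7.50*1.74^i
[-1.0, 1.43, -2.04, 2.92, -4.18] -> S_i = -1.00*(-1.43)^i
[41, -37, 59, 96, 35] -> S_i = Random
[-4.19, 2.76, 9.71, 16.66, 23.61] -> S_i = -4.19 + 6.95*i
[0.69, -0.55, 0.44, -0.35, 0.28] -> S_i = 0.69*(-0.80)^i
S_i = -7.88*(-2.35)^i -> [-7.88, 18.52, -43.52, 102.27, -240.32]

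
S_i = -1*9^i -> [-1, -9, -81, -729, -6561]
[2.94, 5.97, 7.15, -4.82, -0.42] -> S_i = Random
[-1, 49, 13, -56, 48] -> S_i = Random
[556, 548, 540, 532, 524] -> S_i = 556 + -8*i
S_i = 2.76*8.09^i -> [2.76, 22.33, 180.64, 1461.35, 11822.33]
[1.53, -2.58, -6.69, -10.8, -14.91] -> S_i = 1.53 + -4.11*i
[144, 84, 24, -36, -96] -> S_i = 144 + -60*i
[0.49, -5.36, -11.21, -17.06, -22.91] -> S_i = 0.49 + -5.85*i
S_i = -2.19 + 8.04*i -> [-2.19, 5.85, 13.89, 21.93, 29.97]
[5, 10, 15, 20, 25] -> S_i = 5 + 5*i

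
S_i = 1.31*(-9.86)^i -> [1.31, -12.92, 127.36, -1255.75, 12381.66]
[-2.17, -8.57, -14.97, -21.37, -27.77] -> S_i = -2.17 + -6.40*i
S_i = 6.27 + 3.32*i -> [6.27, 9.59, 12.91, 16.23, 19.55]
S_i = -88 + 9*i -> [-88, -79, -70, -61, -52]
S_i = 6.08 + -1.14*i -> [6.08, 4.94, 3.8, 2.66, 1.52]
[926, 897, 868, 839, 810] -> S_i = 926 + -29*i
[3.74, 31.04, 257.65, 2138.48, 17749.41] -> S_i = 3.74*8.30^i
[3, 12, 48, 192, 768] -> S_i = 3*4^i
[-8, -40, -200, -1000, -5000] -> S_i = -8*5^i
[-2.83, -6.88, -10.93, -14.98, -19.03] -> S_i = -2.83 + -4.05*i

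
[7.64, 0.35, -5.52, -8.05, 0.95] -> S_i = Random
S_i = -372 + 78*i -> [-372, -294, -216, -138, -60]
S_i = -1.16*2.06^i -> [-1.16, -2.39, -4.92, -10.14, -20.89]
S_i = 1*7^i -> [1, 7, 49, 343, 2401]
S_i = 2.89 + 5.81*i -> [2.89, 8.7, 14.51, 20.32, 26.13]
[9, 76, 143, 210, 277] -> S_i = 9 + 67*i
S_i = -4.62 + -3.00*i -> [-4.62, -7.62, -10.62, -13.62, -16.62]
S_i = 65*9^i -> [65, 585, 5265, 47385, 426465]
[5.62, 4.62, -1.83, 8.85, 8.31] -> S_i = Random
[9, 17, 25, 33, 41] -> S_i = 9 + 8*i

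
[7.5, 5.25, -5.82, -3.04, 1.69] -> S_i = Random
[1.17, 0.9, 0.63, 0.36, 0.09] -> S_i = 1.17 + -0.27*i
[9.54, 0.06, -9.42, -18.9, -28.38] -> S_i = 9.54 + -9.48*i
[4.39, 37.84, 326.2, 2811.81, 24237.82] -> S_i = 4.39*8.62^i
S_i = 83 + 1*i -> [83, 84, 85, 86, 87]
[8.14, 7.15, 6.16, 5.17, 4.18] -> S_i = 8.14 + -0.99*i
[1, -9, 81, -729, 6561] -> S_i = 1*-9^i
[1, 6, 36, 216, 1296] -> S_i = 1*6^i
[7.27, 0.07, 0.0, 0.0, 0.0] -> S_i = 7.27*0.01^i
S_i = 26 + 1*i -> [26, 27, 28, 29, 30]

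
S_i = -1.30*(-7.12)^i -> [-1.3, 9.26, -65.9, 469.23, -3340.9]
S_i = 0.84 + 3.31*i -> [0.84, 4.15, 7.46, 10.77, 14.08]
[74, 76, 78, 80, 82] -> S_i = 74 + 2*i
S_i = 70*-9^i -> [70, -630, 5670, -51030, 459270]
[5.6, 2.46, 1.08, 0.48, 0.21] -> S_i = 5.60*0.44^i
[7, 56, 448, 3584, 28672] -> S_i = 7*8^i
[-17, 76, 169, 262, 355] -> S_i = -17 + 93*i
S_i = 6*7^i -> [6, 42, 294, 2058, 14406]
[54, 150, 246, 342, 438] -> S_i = 54 + 96*i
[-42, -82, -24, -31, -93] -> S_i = Random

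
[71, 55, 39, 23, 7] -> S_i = 71 + -16*i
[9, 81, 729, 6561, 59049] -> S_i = 9*9^i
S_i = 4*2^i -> [4, 8, 16, 32, 64]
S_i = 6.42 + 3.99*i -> [6.42, 10.41, 14.4, 18.39, 22.38]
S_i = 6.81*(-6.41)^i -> [6.81, -43.65, 279.81, -1793.58, 11496.86]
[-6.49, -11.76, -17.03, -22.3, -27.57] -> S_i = -6.49 + -5.27*i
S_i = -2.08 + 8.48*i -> [-2.08, 6.4, 14.88, 23.36, 31.84]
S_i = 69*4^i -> [69, 276, 1104, 4416, 17664]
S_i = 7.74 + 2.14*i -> [7.74, 9.88, 12.02, 14.16, 16.3]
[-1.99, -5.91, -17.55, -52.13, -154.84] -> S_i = -1.99*2.97^i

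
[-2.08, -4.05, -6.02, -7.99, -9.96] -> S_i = -2.08 + -1.97*i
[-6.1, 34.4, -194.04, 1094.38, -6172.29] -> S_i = -6.10*(-5.64)^i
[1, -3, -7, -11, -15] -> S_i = 1 + -4*i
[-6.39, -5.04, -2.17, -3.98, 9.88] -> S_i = Random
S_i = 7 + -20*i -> [7, -13, -33, -53, -73]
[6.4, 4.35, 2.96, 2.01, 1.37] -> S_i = 6.40*0.68^i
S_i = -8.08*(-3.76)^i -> [-8.08, 30.38, -114.23, 429.51, -1614.96]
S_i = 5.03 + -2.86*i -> [5.03, 2.17, -0.69, -3.55, -6.41]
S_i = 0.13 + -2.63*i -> [0.13, -2.5, -5.13, -7.76, -10.39]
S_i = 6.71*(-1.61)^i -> [6.71, -10.8, 17.39, -28.0, 45.08]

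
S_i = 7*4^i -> [7, 28, 112, 448, 1792]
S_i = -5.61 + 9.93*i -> [-5.61, 4.32, 14.25, 24.18, 34.11]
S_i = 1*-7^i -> [1, -7, 49, -343, 2401]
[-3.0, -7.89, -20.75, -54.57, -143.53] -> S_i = -3.00*2.63^i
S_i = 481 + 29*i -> [481, 510, 539, 568, 597]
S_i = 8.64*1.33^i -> [8.64, 11.49, 15.28, 20.33, 27.03]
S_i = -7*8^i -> [-7, -56, -448, -3584, -28672]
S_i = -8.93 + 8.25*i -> [-8.93, -0.68, 7.57, 15.82, 24.07]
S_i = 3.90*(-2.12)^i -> [3.9, -8.27, 17.53, -37.16, 78.78]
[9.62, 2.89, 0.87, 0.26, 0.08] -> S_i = 9.62*0.30^i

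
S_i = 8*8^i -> [8, 64, 512, 4096, 32768]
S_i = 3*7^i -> [3, 21, 147, 1029, 7203]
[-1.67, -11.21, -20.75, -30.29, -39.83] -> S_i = -1.67 + -9.54*i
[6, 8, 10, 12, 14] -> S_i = 6 + 2*i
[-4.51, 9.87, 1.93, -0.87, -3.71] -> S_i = Random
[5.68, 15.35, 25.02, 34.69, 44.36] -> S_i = 5.68 + 9.67*i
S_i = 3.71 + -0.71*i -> [3.71, 3.0, 2.29, 1.58, 0.87]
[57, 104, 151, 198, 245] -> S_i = 57 + 47*i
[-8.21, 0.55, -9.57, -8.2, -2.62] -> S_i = Random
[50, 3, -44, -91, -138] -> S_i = 50 + -47*i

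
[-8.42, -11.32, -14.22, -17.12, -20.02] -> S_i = -8.42 + -2.90*i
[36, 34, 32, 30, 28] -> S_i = 36 + -2*i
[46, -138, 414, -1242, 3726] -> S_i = 46*-3^i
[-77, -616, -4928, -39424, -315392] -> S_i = -77*8^i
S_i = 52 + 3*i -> [52, 55, 58, 61, 64]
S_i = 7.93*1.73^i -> [7.93, 13.72, 23.73, 41.06, 71.03]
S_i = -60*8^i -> [-60, -480, -3840, -30720, -245760]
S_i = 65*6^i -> [65, 390, 2340, 14040, 84240]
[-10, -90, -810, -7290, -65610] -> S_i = -10*9^i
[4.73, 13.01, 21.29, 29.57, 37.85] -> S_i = 4.73 + 8.28*i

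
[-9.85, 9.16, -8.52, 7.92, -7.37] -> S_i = -9.85*(-0.93)^i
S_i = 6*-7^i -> [6, -42, 294, -2058, 14406]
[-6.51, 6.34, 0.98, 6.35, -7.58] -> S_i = Random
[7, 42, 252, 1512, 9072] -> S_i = 7*6^i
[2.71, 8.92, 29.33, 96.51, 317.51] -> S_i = 2.71*3.29^i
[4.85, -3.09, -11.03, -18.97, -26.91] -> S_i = 4.85 + -7.94*i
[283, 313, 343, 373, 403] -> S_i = 283 + 30*i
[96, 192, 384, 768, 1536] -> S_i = 96*2^i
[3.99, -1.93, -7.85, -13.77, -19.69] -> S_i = 3.99 + -5.92*i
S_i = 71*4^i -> [71, 284, 1136, 4544, 18176]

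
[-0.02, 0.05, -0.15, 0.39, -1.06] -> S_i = -0.02*(-2.70)^i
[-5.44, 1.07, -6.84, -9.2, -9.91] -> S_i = Random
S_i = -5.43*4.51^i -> [-5.43, -24.49, -110.45, -498.11, -2246.5]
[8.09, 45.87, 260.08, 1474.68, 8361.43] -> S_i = 8.09*5.67^i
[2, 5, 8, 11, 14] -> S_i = 2 + 3*i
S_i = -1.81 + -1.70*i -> [-1.81, -3.51, -5.21, -6.91, -8.61]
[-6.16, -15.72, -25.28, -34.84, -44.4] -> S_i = -6.16 + -9.56*i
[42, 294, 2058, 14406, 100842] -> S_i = 42*7^i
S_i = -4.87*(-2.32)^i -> [-4.87, 11.3, -26.21, 60.81, -141.09]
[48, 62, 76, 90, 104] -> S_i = 48 + 14*i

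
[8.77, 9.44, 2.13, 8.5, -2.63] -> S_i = Random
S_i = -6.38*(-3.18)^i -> [-6.38, 20.29, -64.52, 205.16, -652.42]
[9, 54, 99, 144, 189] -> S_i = 9 + 45*i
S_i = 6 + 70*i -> [6, 76, 146, 216, 286]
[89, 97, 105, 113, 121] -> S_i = 89 + 8*i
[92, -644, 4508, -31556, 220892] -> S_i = 92*-7^i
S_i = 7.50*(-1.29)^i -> [7.5, -9.68, 12.48, -16.1, 20.77]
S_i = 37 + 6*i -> [37, 43, 49, 55, 61]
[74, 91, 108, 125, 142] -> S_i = 74 + 17*i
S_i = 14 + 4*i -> [14, 18, 22, 26, 30]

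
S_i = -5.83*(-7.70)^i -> [-5.83, 44.89, -345.66, 2661.59, -20494.22]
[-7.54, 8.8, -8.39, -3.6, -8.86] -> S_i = Random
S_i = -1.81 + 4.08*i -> [-1.81, 2.27, 6.35, 10.43, 14.51]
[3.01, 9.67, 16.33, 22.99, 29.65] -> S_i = 3.01 + 6.66*i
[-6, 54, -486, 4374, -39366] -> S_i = -6*-9^i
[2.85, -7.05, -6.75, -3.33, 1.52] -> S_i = Random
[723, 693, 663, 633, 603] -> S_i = 723 + -30*i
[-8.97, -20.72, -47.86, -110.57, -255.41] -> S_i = -8.97*2.31^i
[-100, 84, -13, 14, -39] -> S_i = Random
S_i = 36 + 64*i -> [36, 100, 164, 228, 292]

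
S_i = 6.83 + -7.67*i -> [6.83, -0.84, -8.51, -16.18, -23.85]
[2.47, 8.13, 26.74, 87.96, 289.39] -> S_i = 2.47*3.29^i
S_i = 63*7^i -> [63, 441, 3087, 21609, 151263]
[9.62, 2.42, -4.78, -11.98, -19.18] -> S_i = 9.62 + -7.20*i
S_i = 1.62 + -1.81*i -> [1.62, -0.19, -2.0, -3.81, -5.62]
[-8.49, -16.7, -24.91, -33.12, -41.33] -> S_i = -8.49 + -8.21*i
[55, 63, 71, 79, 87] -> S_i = 55 + 8*i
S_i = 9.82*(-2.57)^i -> [9.82, -25.24, 64.86, -166.69, 428.39]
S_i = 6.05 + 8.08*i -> [6.05, 14.13, 22.21, 30.29, 38.37]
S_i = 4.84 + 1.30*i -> [4.84, 6.14, 7.44, 8.74, 10.04]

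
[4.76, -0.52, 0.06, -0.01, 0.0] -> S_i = 4.76*(-0.11)^i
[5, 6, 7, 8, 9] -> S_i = 5 + 1*i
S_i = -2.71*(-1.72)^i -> [-2.71, 4.66, -8.02, 13.79, -23.72]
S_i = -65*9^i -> [-65, -585, -5265, -47385, -426465]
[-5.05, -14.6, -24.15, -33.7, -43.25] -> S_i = -5.05 + -9.55*i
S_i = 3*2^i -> [3, 6, 12, 24, 48]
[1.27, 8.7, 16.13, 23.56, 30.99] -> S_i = 1.27 + 7.43*i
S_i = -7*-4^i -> [-7, 28, -112, 448, -1792]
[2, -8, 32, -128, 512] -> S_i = 2*-4^i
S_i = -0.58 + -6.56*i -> [-0.58, -7.14, -13.7, -20.26, -26.82]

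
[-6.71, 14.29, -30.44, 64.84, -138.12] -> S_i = -6.71*(-2.13)^i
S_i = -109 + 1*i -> [-109, -108, -107, -106, -105]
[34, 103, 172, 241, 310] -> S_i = 34 + 69*i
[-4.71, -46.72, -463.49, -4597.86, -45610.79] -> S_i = -4.71*9.92^i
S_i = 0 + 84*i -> [0, 84, 168, 252, 336]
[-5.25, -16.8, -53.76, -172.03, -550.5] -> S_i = -5.25*3.20^i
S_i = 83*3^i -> [83, 249, 747, 2241, 6723]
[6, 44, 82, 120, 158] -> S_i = 6 + 38*i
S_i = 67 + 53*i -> [67, 120, 173, 226, 279]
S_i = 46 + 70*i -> [46, 116, 186, 256, 326]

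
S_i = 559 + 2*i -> [559, 561, 563, 565, 567]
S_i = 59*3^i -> [59, 177, 531, 1593, 4779]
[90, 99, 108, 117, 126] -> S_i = 90 + 9*i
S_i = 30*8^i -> [30, 240, 1920, 15360, 122880]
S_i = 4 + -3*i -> [4, 1, -2, -5, -8]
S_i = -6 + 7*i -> [-6, 1, 8, 15, 22]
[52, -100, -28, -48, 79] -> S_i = Random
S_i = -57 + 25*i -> [-57, -32, -7, 18, 43]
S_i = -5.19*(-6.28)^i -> [-5.19, 32.59, -204.69, 1285.42, -8072.46]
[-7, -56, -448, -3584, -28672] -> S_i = -7*8^i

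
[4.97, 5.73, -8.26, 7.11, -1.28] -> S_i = Random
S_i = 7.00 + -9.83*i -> [7.0, -2.83, -12.66, -22.49, -32.32]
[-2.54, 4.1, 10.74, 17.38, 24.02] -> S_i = -2.54 + 6.64*i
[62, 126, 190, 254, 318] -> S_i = 62 + 64*i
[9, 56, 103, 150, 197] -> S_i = 9 + 47*i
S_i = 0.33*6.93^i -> [0.33, 2.29, 15.85, 109.83, 761.11]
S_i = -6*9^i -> [-6, -54, -486, -4374, -39366]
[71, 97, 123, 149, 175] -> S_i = 71 + 26*i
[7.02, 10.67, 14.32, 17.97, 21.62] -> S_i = 7.02 + 3.65*i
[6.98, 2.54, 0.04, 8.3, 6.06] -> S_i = Random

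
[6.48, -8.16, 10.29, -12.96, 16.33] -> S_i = 6.48*(-1.26)^i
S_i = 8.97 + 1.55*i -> [8.97, 10.52, 12.07, 13.62, 15.17]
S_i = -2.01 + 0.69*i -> [-2.01, -1.32, -0.63, 0.06, 0.75]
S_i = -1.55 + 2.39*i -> [-1.55, 0.84, 3.23, 5.62, 8.01]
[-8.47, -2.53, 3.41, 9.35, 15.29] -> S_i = -8.47 + 5.94*i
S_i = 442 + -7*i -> [442, 435, 428, 421, 414]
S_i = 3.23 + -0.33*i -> [3.23, 2.9, 2.57, 2.24, 1.91]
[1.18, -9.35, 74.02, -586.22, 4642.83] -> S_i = 1.18*(-7.92)^i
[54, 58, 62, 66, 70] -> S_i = 54 + 4*i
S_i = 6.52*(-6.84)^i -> [6.52, -44.6, 305.04, -2086.49, 14271.58]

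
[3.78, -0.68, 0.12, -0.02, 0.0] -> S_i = 3.78*(-0.18)^i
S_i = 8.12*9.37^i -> [8.12, 76.08, 712.91, 6679.97, 62591.36]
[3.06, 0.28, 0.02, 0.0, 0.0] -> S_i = 3.06*0.09^i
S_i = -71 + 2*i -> [-71, -69, -67, -65, -63]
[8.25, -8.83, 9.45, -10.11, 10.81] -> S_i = 8.25*(-1.07)^i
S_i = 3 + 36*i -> [3, 39, 75, 111, 147]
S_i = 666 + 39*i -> [666, 705, 744, 783, 822]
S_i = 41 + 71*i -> [41, 112, 183, 254, 325]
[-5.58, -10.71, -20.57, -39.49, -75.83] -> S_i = -5.58*1.92^i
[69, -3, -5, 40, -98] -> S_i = Random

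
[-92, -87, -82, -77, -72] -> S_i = -92 + 5*i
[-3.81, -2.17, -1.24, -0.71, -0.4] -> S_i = -3.81*0.57^i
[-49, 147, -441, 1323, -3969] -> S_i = -49*-3^i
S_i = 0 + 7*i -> [0, 7, 14, 21, 28]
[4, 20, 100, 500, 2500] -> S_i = 4*5^i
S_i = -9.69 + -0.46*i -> [-9.69, -10.15, -10.61, -11.07, -11.53]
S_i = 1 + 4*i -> [1, 5, 9, 13, 17]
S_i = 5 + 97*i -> [5, 102, 199, 296, 393]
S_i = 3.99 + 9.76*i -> [3.99, 13.75, 23.51, 33.27, 43.03]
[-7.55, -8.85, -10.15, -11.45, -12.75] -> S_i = -7.55 + -1.30*i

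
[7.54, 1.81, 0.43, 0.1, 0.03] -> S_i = 7.54*0.24^i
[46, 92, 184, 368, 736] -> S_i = 46*2^i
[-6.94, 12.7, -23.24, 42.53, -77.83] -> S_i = -6.94*(-1.83)^i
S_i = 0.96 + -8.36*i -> [0.96, -7.4, -15.76, -24.12, -32.48]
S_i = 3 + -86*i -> [3, -83, -169, -255, -341]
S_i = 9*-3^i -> [9, -27, 81, -243, 729]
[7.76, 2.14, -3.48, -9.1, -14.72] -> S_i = 7.76 + -5.62*i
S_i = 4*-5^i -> [4, -20, 100, -500, 2500]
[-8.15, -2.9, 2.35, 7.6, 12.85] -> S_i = -8.15 + 5.25*i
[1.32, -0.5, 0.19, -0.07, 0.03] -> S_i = 1.32*(-0.38)^i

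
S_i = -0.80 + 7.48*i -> [-0.8, 6.68, 14.16, 21.64, 29.12]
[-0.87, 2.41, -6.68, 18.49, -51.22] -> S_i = -0.87*(-2.77)^i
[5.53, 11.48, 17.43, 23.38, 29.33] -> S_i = 5.53 + 5.95*i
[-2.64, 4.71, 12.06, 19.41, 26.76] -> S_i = -2.64 + 7.35*i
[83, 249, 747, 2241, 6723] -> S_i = 83*3^i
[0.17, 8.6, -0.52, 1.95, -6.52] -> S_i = Random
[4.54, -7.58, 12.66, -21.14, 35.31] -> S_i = 4.54*(-1.67)^i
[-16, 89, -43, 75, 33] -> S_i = Random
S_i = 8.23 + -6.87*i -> [8.23, 1.36, -5.51, -12.38, -19.25]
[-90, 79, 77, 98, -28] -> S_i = Random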